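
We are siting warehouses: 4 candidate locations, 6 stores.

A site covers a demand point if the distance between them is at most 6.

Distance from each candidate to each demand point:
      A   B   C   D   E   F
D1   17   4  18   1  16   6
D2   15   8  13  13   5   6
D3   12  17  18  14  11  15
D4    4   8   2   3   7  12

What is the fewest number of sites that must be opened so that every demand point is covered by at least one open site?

3

Coverage sets (demand points within 6 of each site):
  D1: {B, D, F}
  D2: {E, F}
  D3: {}
  D4: {A, C, D}
No 2 sites suffice: every size-2 union leaves at least one demand point uncovered.
But {D1, D2, D4} covers everything, so the minimum is 3.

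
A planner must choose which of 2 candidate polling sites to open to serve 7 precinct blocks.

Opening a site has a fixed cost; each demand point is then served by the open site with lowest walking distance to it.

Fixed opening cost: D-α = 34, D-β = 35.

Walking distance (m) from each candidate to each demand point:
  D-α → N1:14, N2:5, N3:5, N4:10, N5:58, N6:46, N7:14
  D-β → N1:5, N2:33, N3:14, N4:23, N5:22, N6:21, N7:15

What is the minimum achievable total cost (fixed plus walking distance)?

Open {D-α, D-β}: assign each demand point to its cheapest open site.
  N1→D-β 5, N2→D-α 5, N3→D-α 5, N4→D-α 10, N5→D-β 22, N6→D-β 21, N7→D-α 14
  walking distance 82, fixed 69 → total 151.
Compare {D-β}: walking distance 133 + fixed 35 = 168.
Compare {D-α}: walking distance 152 + fixed 34 = 186.

151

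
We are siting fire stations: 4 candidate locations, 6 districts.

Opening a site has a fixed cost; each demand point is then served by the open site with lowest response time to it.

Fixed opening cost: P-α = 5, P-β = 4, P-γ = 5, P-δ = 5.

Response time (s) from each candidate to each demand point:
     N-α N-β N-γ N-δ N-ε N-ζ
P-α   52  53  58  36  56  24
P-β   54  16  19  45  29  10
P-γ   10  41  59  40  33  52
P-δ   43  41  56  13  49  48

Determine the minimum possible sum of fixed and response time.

Open {P-β, P-γ, P-δ}: assign each demand point to its cheapest open site.
  N-α→P-γ 10, N-β→P-β 16, N-γ→P-β 19, N-δ→P-δ 13, N-ε→P-β 29, N-ζ→P-β 10
  response time 97, fixed 14 → total 111.
Compare {P-α, P-β, P-γ, P-δ}: response time 97 + fixed 19 = 116.
Compare {P-β, P-γ}: response time 124 + fixed 9 = 133.
Compare {P-α, P-β, P-γ}: response time 120 + fixed 14 = 134.
All other subsets cost ≥ 116. Minimum total cost: 111.

111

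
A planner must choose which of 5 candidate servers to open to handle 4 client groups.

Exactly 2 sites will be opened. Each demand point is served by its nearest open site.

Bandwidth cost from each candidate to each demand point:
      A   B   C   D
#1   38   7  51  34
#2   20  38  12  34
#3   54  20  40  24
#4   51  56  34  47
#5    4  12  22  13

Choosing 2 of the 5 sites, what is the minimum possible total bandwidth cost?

Open {#2, #5}.
  A→#5 4, B→#5 12, C→#2 12, D→#5 13  ⇒ total 41.
Compare {#1, #5}: total 46.
Compare {#3, #5}: total 51.
No size-2 selection does better; minimum is 41.

41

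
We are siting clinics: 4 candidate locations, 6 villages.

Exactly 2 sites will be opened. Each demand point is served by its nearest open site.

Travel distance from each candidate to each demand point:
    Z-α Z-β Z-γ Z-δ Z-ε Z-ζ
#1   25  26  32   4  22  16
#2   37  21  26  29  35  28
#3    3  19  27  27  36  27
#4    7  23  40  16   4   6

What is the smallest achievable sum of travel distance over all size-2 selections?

Open {#3, #4}.
  Z-α→#3 3, Z-β→#3 19, Z-γ→#3 27, Z-δ→#4 16, Z-ε→#4 4, Z-ζ→#4 6  ⇒ total 75.
Compare {#1, #4}: total 76.
Compare {#2, #4}: total 80.
No size-2 selection does better; minimum is 75.

75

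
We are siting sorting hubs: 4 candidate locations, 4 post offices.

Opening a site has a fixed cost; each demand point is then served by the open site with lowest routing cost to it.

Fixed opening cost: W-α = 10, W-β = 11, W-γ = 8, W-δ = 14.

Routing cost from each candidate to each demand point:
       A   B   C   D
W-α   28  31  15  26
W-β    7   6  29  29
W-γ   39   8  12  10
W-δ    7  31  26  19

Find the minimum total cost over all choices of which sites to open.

Open {W-β, W-γ}: assign each demand point to its cheapest open site.
  A→W-β 7, B→W-β 6, C→W-γ 12, D→W-γ 10
  routing cost 35, fixed 19 → total 54.
Compare {W-γ, W-δ}: routing cost 37 + fixed 22 = 59.
Compare {W-α, W-β, W-γ}: routing cost 35 + fixed 29 = 64.
Compare {W-β, W-γ, W-δ}: routing cost 35 + fixed 33 = 68.
All other subsets cost ≥ 59. Minimum total cost: 54.

54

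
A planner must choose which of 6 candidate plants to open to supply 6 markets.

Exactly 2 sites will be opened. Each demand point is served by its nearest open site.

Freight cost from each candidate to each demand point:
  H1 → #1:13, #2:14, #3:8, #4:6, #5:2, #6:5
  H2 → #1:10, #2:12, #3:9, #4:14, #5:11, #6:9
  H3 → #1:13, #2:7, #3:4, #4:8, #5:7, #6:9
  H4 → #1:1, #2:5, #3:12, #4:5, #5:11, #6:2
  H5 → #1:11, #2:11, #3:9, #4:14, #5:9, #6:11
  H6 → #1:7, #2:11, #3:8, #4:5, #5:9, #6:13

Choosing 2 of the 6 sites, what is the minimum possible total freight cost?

Open {H1, H4}.
  #1→H4 1, #2→H4 5, #3→H1 8, #4→H4 5, #5→H1 2, #6→H4 2  ⇒ total 23.
Compare {H3, H4}: total 24.
Compare {H4, H6}: total 30.
No size-2 selection does better; minimum is 23.

23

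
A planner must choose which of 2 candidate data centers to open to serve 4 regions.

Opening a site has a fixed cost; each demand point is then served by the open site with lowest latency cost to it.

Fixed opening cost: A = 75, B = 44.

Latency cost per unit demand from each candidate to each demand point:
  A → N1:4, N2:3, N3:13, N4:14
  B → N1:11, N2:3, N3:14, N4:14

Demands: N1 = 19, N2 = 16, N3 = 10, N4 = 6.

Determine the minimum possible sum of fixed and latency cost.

Open {A}: assign each demand point to its cheapest open site.
  N1→A 19×4=76, N2→A 16×3=48, N3→A 10×13=130, N4→A 6×14=84
  latency cost 338, fixed 75 → total 413.
Compare {A, B}: latency cost 338 + fixed 119 = 457.
Compare {B}: latency cost 481 + fixed 44 = 525.

413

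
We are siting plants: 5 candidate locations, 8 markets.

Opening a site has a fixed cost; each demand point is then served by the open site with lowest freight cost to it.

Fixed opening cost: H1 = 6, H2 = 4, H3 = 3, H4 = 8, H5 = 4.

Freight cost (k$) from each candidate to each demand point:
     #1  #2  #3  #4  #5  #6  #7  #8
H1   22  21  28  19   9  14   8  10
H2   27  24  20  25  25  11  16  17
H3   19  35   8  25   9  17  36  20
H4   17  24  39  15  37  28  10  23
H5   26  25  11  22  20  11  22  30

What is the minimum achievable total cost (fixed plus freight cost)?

Open {H1, H3}: assign each demand point to its cheapest open site.
  #1→H3 19, #2→H1 21, #3→H3 8, #4→H1 19, #5→H1 9, #6→H1 14, #7→H1 8, #8→H1 10
  freight cost 108, fixed 9 → total 117.
Compare {H1, H2, H3}: freight cost 105 + fixed 13 = 118.
Compare {H1, H3, H5}: freight cost 105 + fixed 13 = 118.
Compare {H1, H3, H4}: freight cost 102 + fixed 17 = 119.
All other subsets cost ≥ 118. Minimum total cost: 117.

117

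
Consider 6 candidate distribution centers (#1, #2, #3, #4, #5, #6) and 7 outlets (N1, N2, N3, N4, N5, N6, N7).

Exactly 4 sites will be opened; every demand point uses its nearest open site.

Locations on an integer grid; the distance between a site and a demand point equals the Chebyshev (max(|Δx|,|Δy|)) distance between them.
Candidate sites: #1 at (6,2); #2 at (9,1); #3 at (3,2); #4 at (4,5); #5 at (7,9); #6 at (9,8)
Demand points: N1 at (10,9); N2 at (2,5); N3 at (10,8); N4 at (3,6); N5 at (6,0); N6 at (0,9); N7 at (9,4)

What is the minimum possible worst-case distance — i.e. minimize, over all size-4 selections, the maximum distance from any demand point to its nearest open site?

Open {#1, #2, #4, #5}.
  Farthest demand point is N6 at distance 4 (to #4); all others are ≤ 4.
With {#1, #2, #4, #6} the worst case is 4.
With {#1, #3, #4, #5} the worst case is 4.
No size-4 selection achieves below 4.

4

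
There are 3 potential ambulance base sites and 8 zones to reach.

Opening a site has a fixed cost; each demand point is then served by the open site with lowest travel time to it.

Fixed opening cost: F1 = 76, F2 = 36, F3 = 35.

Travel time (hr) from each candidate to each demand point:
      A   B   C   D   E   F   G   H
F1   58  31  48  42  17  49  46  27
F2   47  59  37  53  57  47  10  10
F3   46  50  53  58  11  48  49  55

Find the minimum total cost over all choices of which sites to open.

Open {F2, F3}: assign each demand point to its cheapest open site.
  A→F3 46, B→F3 50, C→F2 37, D→F2 53, E→F3 11, F→F2 47, G→F2 10, H→F2 10
  travel time 264, fixed 71 → total 335.
Compare {F1, F2}: travel time 241 + fixed 112 = 353.
Compare {F2}: travel time 320 + fixed 36 = 356.
Compare {F1, F2, F3}: travel time 234 + fixed 147 = 381.
All other subsets cost ≥ 353. Minimum total cost: 335.

335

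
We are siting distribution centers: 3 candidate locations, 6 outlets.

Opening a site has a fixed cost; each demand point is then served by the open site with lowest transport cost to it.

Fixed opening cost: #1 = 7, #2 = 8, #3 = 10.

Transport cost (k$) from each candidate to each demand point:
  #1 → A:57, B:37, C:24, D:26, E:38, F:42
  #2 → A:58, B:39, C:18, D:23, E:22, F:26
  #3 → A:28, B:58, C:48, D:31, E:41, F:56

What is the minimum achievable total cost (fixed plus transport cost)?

Open {#2, #3}: assign each demand point to its cheapest open site.
  A→#3 28, B→#2 39, C→#2 18, D→#2 23, E→#2 22, F→#2 26
  transport cost 156, fixed 18 → total 174.
Compare {#1, #2, #3}: transport cost 154 + fixed 25 = 179.
Compare {#2}: transport cost 186 + fixed 8 = 194.
Compare {#1, #2}: transport cost 183 + fixed 15 = 198.
All other subsets cost ≥ 179. Minimum total cost: 174.

174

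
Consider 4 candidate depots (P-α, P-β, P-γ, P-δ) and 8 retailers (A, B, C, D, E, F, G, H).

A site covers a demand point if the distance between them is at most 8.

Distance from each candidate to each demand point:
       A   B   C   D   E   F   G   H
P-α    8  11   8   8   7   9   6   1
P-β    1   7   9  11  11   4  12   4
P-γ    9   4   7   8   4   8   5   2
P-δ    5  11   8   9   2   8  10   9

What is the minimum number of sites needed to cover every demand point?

Coverage sets (demand points within 8 of each site):
  P-α: {A, C, D, E, G, H}
  P-β: {A, B, F, H}
  P-γ: {B, C, D, E, F, G, H}
  P-δ: {A, C, E, F}
No single site covers all 8 demand points.
But {P-α, P-β} covers everything, so the minimum is 2.

2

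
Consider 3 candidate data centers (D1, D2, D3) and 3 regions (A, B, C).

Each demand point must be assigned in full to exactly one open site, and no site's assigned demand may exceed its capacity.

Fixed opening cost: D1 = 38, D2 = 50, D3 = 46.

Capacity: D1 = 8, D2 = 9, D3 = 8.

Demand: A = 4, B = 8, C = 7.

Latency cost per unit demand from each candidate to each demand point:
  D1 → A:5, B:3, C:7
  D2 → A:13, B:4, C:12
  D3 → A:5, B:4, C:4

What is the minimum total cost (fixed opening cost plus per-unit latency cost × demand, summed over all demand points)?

Open {D1, D2, D3}; cheapest assignment that respects the capacities:
  D1 (cap 8, load 4): A — cost 4×5 = 20
  D2 (cap 9, load 8): B — cost 8×4 = 32
  D3 (cap 8, load 7): C — cost 7×4 = 28
  Shipping 80, fixed 134 → total 214.
  Any other capacity-feasible assignment to {D1, D2, D3} ships for at least 80.
Total demand is 19 and no other set of sites has combined capacity ≥ 19, so {D1, D2, D3} is the only feasible choice of open sites. Minimum: 214.

214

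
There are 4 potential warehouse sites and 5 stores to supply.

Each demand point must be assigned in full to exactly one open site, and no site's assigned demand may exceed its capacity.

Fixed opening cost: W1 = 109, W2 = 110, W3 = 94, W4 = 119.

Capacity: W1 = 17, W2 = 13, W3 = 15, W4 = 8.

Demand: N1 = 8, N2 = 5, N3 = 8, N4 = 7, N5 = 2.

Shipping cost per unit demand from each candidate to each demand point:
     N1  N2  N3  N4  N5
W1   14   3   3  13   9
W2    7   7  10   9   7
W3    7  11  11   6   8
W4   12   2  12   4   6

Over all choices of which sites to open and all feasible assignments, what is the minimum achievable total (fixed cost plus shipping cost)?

Open {W1, W3}; cheapest assignment that respects the capacities:
  W1 (cap 17, load 15): N2, N3, N5 — cost 5×3 + 8×3 + 2×9 = 57
  W3 (cap 15, load 15): N1, N4 — cost 8×7 + 7×6 = 98
  Shipping 155, fixed 203 → total 358.
  Any other capacity-feasible assignment to {W1, W3} ships for at least 155.
Compare {W1, W2}: its best feasible assignment gives total 443.
Compare {W1, W3, W4}: its best feasible assignment gives total 461.
Every other set of open sites that can feasibly serve all demand totals ≥ 443 even under its best assignment. Minimum: 358.

358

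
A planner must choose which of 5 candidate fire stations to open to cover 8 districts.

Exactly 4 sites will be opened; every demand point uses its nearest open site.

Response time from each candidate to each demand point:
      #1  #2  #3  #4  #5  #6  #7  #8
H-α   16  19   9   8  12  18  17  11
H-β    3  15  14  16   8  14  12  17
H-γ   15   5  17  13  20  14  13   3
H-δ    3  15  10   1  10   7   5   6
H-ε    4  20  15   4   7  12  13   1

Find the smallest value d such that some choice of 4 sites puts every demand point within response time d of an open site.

9

Open {H-α, H-β, H-γ, H-δ}.
  Farthest demand point is #3 at response time 9 (to H-α); all others are ≤ 9.
With {H-α, H-γ, H-δ, H-ε} the worst case is 9.
With {H-β, H-γ, H-δ, H-ε} the worst case is 10.
No size-4 selection achieves below 9.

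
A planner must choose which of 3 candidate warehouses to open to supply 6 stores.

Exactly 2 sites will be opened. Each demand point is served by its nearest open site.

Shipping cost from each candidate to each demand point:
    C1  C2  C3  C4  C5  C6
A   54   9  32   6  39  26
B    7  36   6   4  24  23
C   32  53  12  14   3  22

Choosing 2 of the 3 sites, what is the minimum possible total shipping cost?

73

Open {A, B}.
  C1→B 7, C2→A 9, C3→B 6, C4→B 4, C5→B 24, C6→B 23  ⇒ total 73.
Compare {B, C}: total 78.
Compare {A, C}: total 84.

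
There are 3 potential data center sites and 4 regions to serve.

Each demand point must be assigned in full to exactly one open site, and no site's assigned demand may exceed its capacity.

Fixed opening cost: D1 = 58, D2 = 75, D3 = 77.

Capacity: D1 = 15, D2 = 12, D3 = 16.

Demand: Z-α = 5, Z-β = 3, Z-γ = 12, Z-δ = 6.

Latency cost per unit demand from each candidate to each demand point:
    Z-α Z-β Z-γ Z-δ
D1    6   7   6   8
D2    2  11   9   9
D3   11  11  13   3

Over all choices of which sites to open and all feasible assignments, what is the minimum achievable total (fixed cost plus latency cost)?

290

Open {D1, D2}; cheapest assignment that respects the capacities:
  D1 (cap 15, load 15): Z-β, Z-γ — cost 3×7 + 12×6 = 93
  D2 (cap 12, load 11): Z-α, Z-δ — cost 5×2 + 6×9 = 64
  Shipping 157, fixed 133 → total 290.
  Any other capacity-feasible assignment to {D1, D2} ships for at least 157.
Compare {D1, D3}: its best feasible assignment gives total 301.
Compare {D1, D2, D3}: its best feasible assignment gives total 331.
Every other set of open sites that can feasibly serve all demand totals ≥ 301 even under its best assignment. Minimum: 290.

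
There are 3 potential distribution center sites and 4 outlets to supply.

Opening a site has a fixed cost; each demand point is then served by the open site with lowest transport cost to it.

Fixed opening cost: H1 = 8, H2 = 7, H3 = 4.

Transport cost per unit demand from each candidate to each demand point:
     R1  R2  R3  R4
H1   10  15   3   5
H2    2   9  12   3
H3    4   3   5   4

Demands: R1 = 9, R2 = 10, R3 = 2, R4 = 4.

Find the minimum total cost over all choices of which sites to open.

81

Open {H2, H3}: assign each demand point to its cheapest open site.
  R1→H2 9×2=18, R2→H3 10×3=30, R3→H3 2×5=10, R4→H2 4×3=12
  transport cost 70, fixed 11 → total 81.
Compare {H1, H2, H3}: transport cost 66 + fixed 19 = 85.
Compare {H3}: transport cost 92 + fixed 4 = 96.
Compare {H1, H3}: transport cost 88 + fixed 12 = 100.
All other subsets cost ≥ 85. Minimum total cost: 81.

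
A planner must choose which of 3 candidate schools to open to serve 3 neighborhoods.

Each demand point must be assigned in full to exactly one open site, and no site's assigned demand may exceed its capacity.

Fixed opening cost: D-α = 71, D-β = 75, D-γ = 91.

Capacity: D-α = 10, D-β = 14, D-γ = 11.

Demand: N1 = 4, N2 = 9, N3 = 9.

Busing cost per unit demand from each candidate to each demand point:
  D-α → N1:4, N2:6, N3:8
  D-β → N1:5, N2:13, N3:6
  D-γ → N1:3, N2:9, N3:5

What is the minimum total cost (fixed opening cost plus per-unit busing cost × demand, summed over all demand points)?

274

Open {D-α, D-β}; cheapest assignment that respects the capacities:
  D-α (cap 10, load 9): N2 — cost 9×6 = 54
  D-β (cap 14, load 13): N1, N3 — cost 4×5 + 9×6 = 74
  Shipping 128, fixed 146 → total 274.
  Any other capacity-feasible assignment to {D-α, D-β} ships for at least 128.
Compare {D-β, D-γ}: its best feasible assignment gives total 321.
Compare {D-α, D-β, D-γ}: its best feasible assignment gives total 356.
Every other set of open sites that can feasibly serve all demand totals ≥ 321 even under its best assignment. Minimum: 274.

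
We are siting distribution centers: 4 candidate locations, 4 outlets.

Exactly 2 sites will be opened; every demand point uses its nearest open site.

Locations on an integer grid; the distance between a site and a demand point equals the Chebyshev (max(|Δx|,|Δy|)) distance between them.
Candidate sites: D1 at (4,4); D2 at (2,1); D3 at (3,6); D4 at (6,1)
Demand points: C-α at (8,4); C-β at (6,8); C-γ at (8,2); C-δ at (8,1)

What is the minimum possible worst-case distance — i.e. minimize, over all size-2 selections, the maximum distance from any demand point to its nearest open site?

3

Open {D3, D4}.
  Farthest demand point is C-α at distance 3 (to D4); all others are ≤ 3.
With {D1, D2} the worst case is 4.
With {D1, D3} the worst case is 4.
No size-2 selection achieves below 3.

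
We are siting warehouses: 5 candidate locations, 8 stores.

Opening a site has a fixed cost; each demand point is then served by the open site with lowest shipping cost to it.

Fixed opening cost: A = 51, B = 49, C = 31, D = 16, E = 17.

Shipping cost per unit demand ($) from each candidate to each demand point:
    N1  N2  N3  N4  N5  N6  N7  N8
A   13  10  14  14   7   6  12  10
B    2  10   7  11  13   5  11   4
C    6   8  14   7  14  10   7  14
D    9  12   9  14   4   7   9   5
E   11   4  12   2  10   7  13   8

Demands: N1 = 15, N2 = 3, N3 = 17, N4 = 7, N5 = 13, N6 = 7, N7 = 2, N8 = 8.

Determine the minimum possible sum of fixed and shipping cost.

Open {B, D, E}: assign each demand point to its cheapest open site.
  N1→B 15×2=30, N2→E 3×4=12, N3→B 17×7=119, N4→E 7×2=14, N5→D 13×4=52, N6→B 7×5=35, N7→D 2×9=18, N8→B 8×4=32
  shipping cost 312, fixed 82 → total 394.
Compare {B, C, D, E}: shipping cost 308 + fixed 113 = 421.
Compare {A, B, D, E}: shipping cost 312 + fixed 133 = 445.
Compare {B, C, D}: shipping cost 355 + fixed 96 = 451.
All other subsets cost ≥ 421. Minimum total cost: 394.

394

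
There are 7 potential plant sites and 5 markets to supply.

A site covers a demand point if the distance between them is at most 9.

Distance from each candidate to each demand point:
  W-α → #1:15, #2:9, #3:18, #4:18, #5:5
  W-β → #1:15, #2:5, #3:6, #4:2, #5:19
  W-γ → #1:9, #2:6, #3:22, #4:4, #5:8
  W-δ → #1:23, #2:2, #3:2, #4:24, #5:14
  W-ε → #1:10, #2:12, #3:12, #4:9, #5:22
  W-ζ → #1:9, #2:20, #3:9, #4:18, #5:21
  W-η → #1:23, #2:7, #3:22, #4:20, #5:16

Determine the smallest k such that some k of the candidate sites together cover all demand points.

Coverage sets (demand points within 9 of each site):
  W-α: {#2, #5}
  W-β: {#2, #3, #4}
  W-γ: {#1, #2, #4, #5}
  W-δ: {#2, #3}
  W-ε: {#4}
  W-ζ: {#1, #3}
  W-η: {#2}
No single site covers all 5 demand points.
But {W-β, W-γ} covers everything, so the minimum is 2.

2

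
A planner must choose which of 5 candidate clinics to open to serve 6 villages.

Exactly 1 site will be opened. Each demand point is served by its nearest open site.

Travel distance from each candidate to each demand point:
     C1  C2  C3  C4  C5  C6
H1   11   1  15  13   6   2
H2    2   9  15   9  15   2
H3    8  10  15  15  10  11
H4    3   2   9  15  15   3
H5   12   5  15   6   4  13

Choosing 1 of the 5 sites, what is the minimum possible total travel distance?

47

Open {H4}.
  C1→H4 3, C2→H4 2, C3→H4 9, C4→H4 15, C5→H4 15, C6→H4 3  ⇒ total 47.
Compare {H1}: total 48.
Compare {H2}: total 52.
No size-1 selection does better; minimum is 47.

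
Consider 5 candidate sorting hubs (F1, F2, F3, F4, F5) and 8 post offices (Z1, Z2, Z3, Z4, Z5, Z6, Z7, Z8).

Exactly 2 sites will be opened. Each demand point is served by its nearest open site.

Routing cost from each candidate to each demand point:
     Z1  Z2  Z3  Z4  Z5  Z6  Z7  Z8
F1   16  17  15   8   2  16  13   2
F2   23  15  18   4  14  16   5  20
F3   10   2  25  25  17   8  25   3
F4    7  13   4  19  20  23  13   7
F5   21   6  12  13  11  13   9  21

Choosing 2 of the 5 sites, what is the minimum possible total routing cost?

Open {F1, F3}.
  Z1→F3 10, Z2→F3 2, Z3→F1 15, Z4→F1 8, Z5→F1 2, Z6→F3 8, Z7→F1 13, Z8→F1 2  ⇒ total 60.
Compare {F2, F3}: total 64.
Compare {F1, F4}: total 65.
No size-2 selection does better; minimum is 60.

60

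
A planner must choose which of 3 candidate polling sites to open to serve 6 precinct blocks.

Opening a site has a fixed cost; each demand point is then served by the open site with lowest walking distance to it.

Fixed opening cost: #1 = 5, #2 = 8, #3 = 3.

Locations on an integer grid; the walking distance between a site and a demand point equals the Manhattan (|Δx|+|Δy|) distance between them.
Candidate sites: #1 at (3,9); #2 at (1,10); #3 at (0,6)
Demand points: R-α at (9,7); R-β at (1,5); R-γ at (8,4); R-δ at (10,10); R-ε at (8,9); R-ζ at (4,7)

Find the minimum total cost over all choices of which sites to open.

44

Open {#1, #3}: assign each demand point to its cheapest open site.
  R-α→#1 8, R-β→#3 2, R-γ→#1 10, R-δ→#1 8, R-ε→#1 5, R-ζ→#1 3
  walking distance 36, fixed 8 → total 44.
Compare {#1}: walking distance 40 + fixed 5 = 45.
Compare {#1, #2}: walking distance 39 + fixed 13 = 52.
Compare {#1, #2, #3}: walking distance 36 + fixed 16 = 52.
All other subsets cost ≥ 45. Minimum total cost: 44.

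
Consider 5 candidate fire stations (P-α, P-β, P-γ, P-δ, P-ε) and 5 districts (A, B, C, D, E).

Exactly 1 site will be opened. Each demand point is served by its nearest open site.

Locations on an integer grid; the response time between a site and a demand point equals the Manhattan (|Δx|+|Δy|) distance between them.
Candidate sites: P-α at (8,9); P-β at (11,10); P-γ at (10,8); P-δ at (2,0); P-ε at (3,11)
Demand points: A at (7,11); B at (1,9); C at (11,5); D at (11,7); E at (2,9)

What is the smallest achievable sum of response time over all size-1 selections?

28

Open {P-α}.
  A→P-α 3, B→P-α 7, C→P-α 7, D→P-α 5, E→P-α 6  ⇒ total 28.
Compare {P-γ}: total 31.
Compare {P-β}: total 34.
No size-1 selection does better; minimum is 28.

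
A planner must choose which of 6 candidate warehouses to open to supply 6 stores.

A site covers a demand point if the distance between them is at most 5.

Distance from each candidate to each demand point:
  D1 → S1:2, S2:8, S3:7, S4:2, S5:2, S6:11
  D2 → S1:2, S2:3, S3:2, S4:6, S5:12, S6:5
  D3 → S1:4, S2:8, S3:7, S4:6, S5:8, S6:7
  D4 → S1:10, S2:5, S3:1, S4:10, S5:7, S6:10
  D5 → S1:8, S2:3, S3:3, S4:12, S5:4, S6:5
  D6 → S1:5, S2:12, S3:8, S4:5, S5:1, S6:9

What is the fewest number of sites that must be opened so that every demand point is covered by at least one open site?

Coverage sets (demand points within 5 of each site):
  D1: {S1, S4, S5}
  D2: {S1, S2, S3, S6}
  D3: {S1}
  D4: {S2, S3}
  D5: {S2, S3, S5, S6}
  D6: {S1, S4, S5}
No single site covers all 6 demand points.
But {D1, D2} covers everything, so the minimum is 2.

2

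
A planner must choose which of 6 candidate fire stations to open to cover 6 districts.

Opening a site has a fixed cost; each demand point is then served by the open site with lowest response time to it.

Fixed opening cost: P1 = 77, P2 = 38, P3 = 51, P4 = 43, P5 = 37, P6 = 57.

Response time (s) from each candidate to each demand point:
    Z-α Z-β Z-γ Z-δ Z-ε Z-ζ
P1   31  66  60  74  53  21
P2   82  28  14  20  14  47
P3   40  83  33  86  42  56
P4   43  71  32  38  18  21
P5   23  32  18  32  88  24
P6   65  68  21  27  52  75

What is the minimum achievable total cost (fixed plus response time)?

198

Open {P2, P5}: assign each demand point to its cheapest open site.
  Z-α→P5 23, Z-β→P2 28, Z-γ→P2 14, Z-δ→P2 20, Z-ε→P2 14, Z-ζ→P5 24
  response time 123, fixed 75 → total 198.
Compare {P2, P4}: response time 140 + fixed 81 = 221.
Compare {P4, P5}: response time 144 + fixed 80 = 224.
Compare {P2, P4, P5}: response time 120 + fixed 118 = 238.
All other subsets cost ≥ 221. Minimum total cost: 198.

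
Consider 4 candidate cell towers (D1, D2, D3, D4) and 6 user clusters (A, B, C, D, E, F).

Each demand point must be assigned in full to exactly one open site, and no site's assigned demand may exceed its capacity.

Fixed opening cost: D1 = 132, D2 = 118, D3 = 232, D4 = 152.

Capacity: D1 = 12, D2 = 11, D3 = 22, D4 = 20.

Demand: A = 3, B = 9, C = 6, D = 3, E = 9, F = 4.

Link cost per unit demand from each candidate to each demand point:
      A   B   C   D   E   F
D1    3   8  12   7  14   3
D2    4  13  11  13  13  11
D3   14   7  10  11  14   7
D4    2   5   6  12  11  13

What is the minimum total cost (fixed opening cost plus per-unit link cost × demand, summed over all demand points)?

Open {D1, D2, D4}; cheapest assignment that respects the capacities:
  D1 (cap 12, load 7): D, F — cost 3×7 + 4×3 = 33
  D2 (cap 11, load 9): E — cost 9×13 = 117
  D4 (cap 20, load 18): A, B, C — cost 3×2 + 9×5 + 6×6 = 87
  Shipping 237, fixed 402 → total 639.
  Any other capacity-feasible assignment to {D1, D2, D4} ships for at least 237.
Compare {D3, D4}: its best feasible assignment gives total 649.
Compare {D1, D3}: its best feasible assignment gives total 683.
Every other set of open sites that can feasibly serve all demand totals ≥ 649 even under its best assignment. Minimum: 639.

639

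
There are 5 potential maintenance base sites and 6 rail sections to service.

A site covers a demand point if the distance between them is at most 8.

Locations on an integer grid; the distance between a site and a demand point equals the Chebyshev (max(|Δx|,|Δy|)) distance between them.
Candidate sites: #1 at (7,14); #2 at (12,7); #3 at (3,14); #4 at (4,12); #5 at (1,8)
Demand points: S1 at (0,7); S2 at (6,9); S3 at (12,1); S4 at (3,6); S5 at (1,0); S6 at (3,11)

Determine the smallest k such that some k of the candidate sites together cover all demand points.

2

Coverage sets (demand points within 8 of each site):
  #1: {S1, S2, S4, S6}
  #2: {S2, S3}
  #3: {S1, S2, S4, S6}
  #4: {S1, S2, S4, S6}
  #5: {S1, S2, S4, S5, S6}
No single site covers all 6 demand points.
But {#2, #5} covers everything, so the minimum is 2.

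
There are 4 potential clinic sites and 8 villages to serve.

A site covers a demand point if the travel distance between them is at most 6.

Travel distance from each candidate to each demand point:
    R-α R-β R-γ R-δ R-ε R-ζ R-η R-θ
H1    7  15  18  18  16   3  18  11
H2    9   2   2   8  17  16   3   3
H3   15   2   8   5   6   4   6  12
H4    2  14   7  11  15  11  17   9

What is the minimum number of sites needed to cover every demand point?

3

Coverage sets (demand points within 6 of each site):
  H1: {R-ζ}
  H2: {R-β, R-γ, R-η, R-θ}
  H3: {R-β, R-δ, R-ε, R-ζ, R-η}
  H4: {R-α}
No 2 sites suffice: every size-2 union leaves at least one demand point uncovered.
But {H2, H3, H4} covers everything, so the minimum is 3.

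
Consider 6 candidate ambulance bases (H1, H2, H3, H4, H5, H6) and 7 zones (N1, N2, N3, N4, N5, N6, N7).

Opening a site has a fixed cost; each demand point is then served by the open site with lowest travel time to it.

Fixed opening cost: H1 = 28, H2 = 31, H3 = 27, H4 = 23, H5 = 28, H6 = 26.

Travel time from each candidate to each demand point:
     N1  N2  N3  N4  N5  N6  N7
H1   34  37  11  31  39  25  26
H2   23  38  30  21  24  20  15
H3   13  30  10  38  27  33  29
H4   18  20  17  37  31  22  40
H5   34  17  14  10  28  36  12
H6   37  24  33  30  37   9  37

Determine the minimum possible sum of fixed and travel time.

172

Open {H4, H5}: assign each demand point to its cheapest open site.
  N1→H4 18, N2→H5 17, N3→H5 14, N4→H5 10, N5→H5 28, N6→H4 22, N7→H5 12
  travel time 121, fixed 51 → total 172.
Compare {H3, H5}: travel time 122 + fixed 55 = 177.
Compare {H5, H6}: travel time 124 + fixed 54 = 178.
Compare {H5}: travel time 151 + fixed 28 = 179.
All other subsets cost ≥ 177. Minimum total cost: 172.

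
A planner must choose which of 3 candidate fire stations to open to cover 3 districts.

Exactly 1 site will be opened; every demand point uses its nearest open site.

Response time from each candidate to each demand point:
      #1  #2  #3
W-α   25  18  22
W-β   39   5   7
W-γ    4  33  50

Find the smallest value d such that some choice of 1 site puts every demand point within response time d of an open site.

Open {W-α}.
  Farthest demand point is #1 at response time 25 (to W-α); all others are ≤ 25.
With {W-β} the worst case is 39.
With {W-γ} the worst case is 50.
No size-1 selection achieves below 25.

25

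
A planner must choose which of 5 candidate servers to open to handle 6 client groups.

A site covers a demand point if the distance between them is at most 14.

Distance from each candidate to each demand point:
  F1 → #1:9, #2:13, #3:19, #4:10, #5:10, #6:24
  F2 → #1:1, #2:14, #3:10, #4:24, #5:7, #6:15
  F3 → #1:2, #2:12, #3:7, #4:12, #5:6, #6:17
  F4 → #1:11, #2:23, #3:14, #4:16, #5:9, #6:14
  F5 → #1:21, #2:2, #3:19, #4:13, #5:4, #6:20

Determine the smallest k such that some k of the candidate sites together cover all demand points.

Coverage sets (demand points within 14 of each site):
  F1: {#1, #2, #4, #5}
  F2: {#1, #2, #3, #5}
  F3: {#1, #2, #3, #4, #5}
  F4: {#1, #3, #5, #6}
  F5: {#2, #4, #5}
No single site covers all 6 demand points.
But {F1, F4} covers everything, so the minimum is 2.

2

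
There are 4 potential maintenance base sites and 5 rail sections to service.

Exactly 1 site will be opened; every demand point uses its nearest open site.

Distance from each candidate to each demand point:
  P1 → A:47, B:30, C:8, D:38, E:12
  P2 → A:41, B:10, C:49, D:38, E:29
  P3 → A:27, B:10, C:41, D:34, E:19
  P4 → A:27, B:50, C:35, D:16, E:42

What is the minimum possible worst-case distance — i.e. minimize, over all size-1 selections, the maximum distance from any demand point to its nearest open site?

Open {P3}.
  Farthest demand point is C at distance 41 (to P3); all others are ≤ 41.
With {P1} the worst case is 47.
With {P2} the worst case is 49.
No size-1 selection achieves below 41.

41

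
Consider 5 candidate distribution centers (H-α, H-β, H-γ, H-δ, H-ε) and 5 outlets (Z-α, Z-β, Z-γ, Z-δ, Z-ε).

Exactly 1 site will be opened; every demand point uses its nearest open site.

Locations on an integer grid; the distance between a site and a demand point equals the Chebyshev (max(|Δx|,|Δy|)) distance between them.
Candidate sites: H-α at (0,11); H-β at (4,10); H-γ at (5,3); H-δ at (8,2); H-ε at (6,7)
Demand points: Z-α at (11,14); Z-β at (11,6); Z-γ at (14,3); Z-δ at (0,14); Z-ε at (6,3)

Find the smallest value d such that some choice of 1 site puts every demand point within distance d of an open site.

8

Open {H-ε}.
  Farthest demand point is Z-γ at distance 8 (to H-ε); all others are ≤ 8.
With {H-β} the worst case is 10.
With {H-γ} the worst case is 11.
No size-1 selection achieves below 8.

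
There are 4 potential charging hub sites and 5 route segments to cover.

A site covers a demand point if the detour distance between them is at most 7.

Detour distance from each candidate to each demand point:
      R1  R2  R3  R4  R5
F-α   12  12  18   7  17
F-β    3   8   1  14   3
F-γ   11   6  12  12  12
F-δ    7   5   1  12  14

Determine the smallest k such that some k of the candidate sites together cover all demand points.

Coverage sets (demand points within 7 of each site):
  F-α: {R4}
  F-β: {R1, R3, R5}
  F-γ: {R2}
  F-δ: {R1, R2, R3}
No 2 sites suffice: every size-2 union leaves at least one demand point uncovered.
But {F-α, F-β, F-γ} covers everything, so the minimum is 3.

3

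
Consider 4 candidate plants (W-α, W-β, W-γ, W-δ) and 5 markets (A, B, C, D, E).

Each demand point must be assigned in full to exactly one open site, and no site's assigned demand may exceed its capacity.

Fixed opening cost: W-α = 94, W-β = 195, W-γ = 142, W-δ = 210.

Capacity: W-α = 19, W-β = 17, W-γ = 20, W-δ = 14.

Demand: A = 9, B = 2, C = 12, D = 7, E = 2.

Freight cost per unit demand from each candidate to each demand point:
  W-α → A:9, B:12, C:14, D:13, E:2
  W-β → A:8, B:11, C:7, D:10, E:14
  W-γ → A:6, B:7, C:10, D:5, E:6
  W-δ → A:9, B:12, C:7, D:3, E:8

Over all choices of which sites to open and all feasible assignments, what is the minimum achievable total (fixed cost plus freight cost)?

500

Open {W-α, W-γ}; cheapest assignment that respects the capacities:
  W-α (cap 19, load 13): A, B, E — cost 9×9 + 2×12 + 2×2 = 109
  W-γ (cap 20, load 19): C, D — cost 12×10 + 7×5 = 155
  Shipping 264, fixed 236 → total 500.
  Any other capacity-feasible assignment to {W-α, W-γ} ships for at least 264.
Compare {W-β, W-γ}: its best feasible assignment gives total 536.
Compare {W-γ, W-δ}: its best feasible assignment gives total 551.
Every other set of open sites that can feasibly serve all demand totals ≥ 536 even under its best assignment. Minimum: 500.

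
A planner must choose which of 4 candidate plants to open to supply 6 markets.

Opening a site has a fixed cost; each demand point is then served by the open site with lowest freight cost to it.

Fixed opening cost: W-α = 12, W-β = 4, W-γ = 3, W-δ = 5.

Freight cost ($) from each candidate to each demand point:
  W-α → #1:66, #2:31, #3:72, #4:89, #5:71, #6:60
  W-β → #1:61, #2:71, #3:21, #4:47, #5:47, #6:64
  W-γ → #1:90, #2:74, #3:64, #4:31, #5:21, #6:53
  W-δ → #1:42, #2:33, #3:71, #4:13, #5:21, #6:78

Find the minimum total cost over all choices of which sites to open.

195

Open {W-β, W-γ, W-δ}: assign each demand point to its cheapest open site.
  #1→W-δ 42, #2→W-δ 33, #3→W-β 21, #4→W-δ 13, #5→W-γ 21, #6→W-γ 53
  freight cost 183, fixed 12 → total 195.
Compare {W-β, W-δ}: freight cost 194 + fixed 9 = 203.
Compare {W-α, W-β, W-γ, W-δ}: freight cost 181 + fixed 24 = 205.
Compare {W-α, W-β, W-δ}: freight cost 188 + fixed 21 = 209.
All other subsets cost ≥ 203. Minimum total cost: 195.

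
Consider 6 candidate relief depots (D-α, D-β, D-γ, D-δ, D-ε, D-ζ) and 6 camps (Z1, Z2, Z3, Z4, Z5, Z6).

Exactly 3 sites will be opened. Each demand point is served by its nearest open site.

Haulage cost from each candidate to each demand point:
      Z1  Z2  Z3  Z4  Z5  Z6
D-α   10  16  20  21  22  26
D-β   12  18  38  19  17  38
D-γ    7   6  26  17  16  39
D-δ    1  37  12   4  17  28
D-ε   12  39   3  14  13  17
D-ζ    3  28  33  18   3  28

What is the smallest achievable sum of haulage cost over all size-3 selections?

44

Open {D-γ, D-δ, D-ε}.
  Z1→D-δ 1, Z2→D-γ 6, Z3→D-ε 3, Z4→D-δ 4, Z5→D-ε 13, Z6→D-ε 17  ⇒ total 44.
Compare {D-γ, D-ε, D-ζ}: total 46.
Compare {D-α, D-δ, D-ε}: total 54.
No size-3 selection does better; minimum is 44.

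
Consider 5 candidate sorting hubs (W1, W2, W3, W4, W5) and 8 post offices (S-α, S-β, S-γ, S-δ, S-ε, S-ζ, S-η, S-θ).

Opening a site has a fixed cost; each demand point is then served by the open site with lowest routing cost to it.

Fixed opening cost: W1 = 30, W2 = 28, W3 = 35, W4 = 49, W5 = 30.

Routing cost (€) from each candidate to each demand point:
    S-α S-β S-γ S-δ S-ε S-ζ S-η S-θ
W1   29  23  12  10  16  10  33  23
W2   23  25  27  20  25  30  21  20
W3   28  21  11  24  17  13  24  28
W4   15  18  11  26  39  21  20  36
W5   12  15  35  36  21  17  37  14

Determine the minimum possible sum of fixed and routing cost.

182

Open {W1, W5}: assign each demand point to its cheapest open site.
  S-α→W5 12, S-β→W5 15, S-γ→W1 12, S-δ→W1 10, S-ε→W1 16, S-ζ→W1 10, S-η→W1 33, S-θ→W5 14
  routing cost 122, fixed 60 → total 182.
Compare {W1}: routing cost 156 + fixed 30 = 186.
Compare {W1, W2}: routing cost 135 + fixed 58 = 193.
Compare {W3, W5}: routing cost 130 + fixed 65 = 195.
All other subsets cost ≥ 186. Minimum total cost: 182.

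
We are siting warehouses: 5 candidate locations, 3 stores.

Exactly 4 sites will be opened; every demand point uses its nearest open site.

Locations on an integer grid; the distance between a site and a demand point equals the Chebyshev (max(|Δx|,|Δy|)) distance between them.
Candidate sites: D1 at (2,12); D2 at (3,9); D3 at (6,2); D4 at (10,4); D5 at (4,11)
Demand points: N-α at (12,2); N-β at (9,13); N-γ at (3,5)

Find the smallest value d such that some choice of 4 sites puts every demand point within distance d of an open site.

Open {D1, D2, D4, D5}.
  Farthest demand point is N-β at distance 5 (to D5); all others are ≤ 5.
With {D1, D3, D4, D5} the worst case is 5.
With {D2, D3, D4, D5} the worst case is 5.
No size-4 selection achieves below 5.

5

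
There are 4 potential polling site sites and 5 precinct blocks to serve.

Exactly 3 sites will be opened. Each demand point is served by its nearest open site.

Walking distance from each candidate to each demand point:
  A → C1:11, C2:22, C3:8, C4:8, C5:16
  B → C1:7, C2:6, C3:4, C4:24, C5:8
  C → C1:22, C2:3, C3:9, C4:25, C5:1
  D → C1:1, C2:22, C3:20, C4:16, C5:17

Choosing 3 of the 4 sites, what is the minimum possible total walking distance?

Open {A, C, D}.
  C1→D 1, C2→C 3, C3→A 8, C4→A 8, C5→C 1  ⇒ total 21.
Compare {A, B, C}: total 23.
Compare {B, C, D}: total 25.
No size-3 selection does better; minimum is 21.

21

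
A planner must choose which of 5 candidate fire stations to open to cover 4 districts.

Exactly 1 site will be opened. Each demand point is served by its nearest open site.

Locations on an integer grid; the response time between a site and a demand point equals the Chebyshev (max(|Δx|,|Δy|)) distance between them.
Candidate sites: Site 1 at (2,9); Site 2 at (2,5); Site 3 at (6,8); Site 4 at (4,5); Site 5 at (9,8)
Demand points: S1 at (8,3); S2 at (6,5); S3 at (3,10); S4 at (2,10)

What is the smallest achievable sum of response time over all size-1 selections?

Open {Site 1}.
  S1→Site 1 6, S2→Site 1 4, S3→Site 1 1, S4→Site 1 1  ⇒ total 12.
Compare {Site 3}: total 15.
Compare {Site 4}: total 16.
No size-1 selection does better; minimum is 12.

12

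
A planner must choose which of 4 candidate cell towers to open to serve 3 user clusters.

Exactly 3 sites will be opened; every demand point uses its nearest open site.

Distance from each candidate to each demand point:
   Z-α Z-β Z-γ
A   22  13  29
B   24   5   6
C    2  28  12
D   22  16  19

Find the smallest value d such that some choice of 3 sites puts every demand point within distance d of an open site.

Open {A, B, C}.
  Farthest demand point is Z-γ at distance 6 (to B); all others are ≤ 6.
With {B, C, D} the worst case is 6.
With {A, C, D} the worst case is 13.
No size-3 selection achieves below 6.

6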